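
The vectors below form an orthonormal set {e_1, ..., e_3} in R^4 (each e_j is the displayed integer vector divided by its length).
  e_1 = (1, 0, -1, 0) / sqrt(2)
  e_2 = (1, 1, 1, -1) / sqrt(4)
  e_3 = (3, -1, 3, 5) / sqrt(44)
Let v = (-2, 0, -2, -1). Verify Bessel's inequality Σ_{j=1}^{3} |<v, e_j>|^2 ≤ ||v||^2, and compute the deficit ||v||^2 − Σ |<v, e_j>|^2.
Σ |<v, e_j>|^2 = 97/11; ||v||^2 = 9; deficit = 2/11

Write each e_j = u_j / sqrt(<u_j, u_j>) where u_j is the displayed integer vector. Then <v, e_j> = <v, u_j> / sqrt(<u_j, u_j>), so |<v, e_j>|^2 = <v, u_j>^2 / <u_j, u_j>.
Coefficients: <v, e_1> = 0/sqrt(2), <v, e_2> = -3/sqrt(4), <v, e_3> = -17/sqrt(44).
Square and sum: Σ |<v, e_j>|^2 = 97/11.
Compute ||v||^2 = v·v = 9.
Deficit = 9 − 97/11 = 2/11 ≥ 0, confirming Bessel's inequality. (The deficit equals ||v − Σ <v,e_j> e_j||^2, the squared distance from v to span{e_j}.)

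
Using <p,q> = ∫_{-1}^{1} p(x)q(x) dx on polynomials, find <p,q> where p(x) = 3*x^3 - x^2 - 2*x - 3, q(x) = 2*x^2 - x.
<p,q> = -14/3

Expand the product: p(x)·q(x) = 6*x^5 - 5*x^4 - 3*x^3 - 4*x^2 + 3*x.
∫_{-1}^{1} of each monomial x^k gives [2/(k+1) if k even, 0 if k odd]. Integrating term-by-term (or equivalently evaluating the antiderivative F(x) = x^6 - x^5 - 3*x^4/4 - 4*x^3/3 + 3*x^2/2 at the endpoints):
  F(1) − F(−1) = -7/12 − (49/12) = -14/3.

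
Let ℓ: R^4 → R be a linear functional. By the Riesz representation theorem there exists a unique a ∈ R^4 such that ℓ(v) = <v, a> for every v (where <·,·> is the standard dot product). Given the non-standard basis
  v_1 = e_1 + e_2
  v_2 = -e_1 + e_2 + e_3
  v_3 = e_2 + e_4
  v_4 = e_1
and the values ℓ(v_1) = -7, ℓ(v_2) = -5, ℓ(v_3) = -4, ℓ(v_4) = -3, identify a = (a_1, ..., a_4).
a = (-3, -4, -4, 0)

Write a = (a_1, ..., a_4) in the standard basis. For each basis vector v_i, ℓ(v_i) = <v_i, a> is a linear equation in the a_j's. Collect the n equations into a matrix system V a = ℓ, where row i of V is v_i (expressed in the standard basis). Since V is invertible (lower-triangular with 1s on the diagonal, up to permutation), solve by back-substitution:
  V =
[[1, 1, 0, 0],
 [-1, 1, 1, 0],
 [0, 1, 0, 1],
 [1, 0, 0, 0]]
  V a = (-7, -5, -4, -3)
Solving gives a = (-3, -4, -4, 0).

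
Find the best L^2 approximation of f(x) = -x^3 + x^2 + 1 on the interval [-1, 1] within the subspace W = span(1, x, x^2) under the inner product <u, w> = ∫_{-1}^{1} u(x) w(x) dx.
g(x) = x^2 - 3*x/5 + 1

The best approximation g ∈ W is the orthogonal projection of f onto W. Writing g = a_0 + a_1 x + a_2 x^2, the coefficients solve the normal equations G · a = b where
  G_{ij} = <φ_i, φ_j> and b_i = <f, φ_i>, with φ_0 = 1, φ_1 = x, φ_2 = x^2.
G =
  [2, 0, 2/3]
  [0, 2/3, 0]
  [2/3, 0, 2/5],
b = (8/3, -2/5, 16/15).
Solving gives a_0 = 1, a_1 = -3/5, a_2 = 1, so
  g(x) = x^2 - 3*x/5 + 1.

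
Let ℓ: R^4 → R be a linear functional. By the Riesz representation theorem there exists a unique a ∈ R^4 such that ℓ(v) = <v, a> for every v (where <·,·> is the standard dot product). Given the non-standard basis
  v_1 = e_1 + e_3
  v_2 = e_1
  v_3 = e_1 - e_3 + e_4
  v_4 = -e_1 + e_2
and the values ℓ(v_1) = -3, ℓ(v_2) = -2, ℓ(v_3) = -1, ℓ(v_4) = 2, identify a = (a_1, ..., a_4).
a = (-2, 0, -1, 0)

Write a = (a_1, ..., a_4) in the standard basis. For each basis vector v_i, ℓ(v_i) = <v_i, a> is a linear equation in the a_j's. Collect the n equations into a matrix system V a = ℓ, where row i of V is v_i (expressed in the standard basis). Since V is invertible (lower-triangular with 1s on the diagonal, up to permutation), solve by back-substitution:
  V =
[[1, 0, 1, 0],
 [1, 0, 0, 0],
 [1, 0, -1, 1],
 [-1, 1, 0, 0]]
  V a = (-3, -2, -1, 2)
Solving gives a = (-2, 0, -1, 0).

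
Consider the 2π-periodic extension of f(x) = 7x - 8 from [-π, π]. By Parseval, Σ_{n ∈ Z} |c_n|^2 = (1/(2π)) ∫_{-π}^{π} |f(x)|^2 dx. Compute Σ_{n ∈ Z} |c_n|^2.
Σ |c_n|^2 = 49π^2/3 + 64

Expand and integrate term by term over [-π, π]:
  ∫ (7x)^2 dx = 49·(2π^3/3); ∫ 2·7·(-8)·x dx = 0 (odd integrand); ∫ (-8)^2 dx = 64·2π.
So (1/(2π)) ∫_{-π}^{π} (7x - 8)^2 dx = 49π^2/3 + 64 = 49π^2/3 + 64.
Parseval ⇒ Σ |c_n|^2 = 49π^2/3 + 64.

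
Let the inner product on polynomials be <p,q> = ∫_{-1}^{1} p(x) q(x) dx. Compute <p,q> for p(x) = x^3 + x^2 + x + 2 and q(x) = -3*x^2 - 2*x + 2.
<p,q> = 2

Expand the product: p(x)·q(x) = -3*x^5 - 5*x^4 - 3*x^3 - 6*x^2 - 2*x + 4.
∫_{-1}^{1} of each monomial x^k gives [2/(k+1) if k even, 0 if k odd]. Integrating term-by-term (or equivalently evaluating the antiderivative F(x) = -x^6/2 - x^5 - 3*x^4/4 - 2*x^3 - x^2 + 4*x at the endpoints):
  F(1) − F(−1) = -5/4 − (-13/4) = 2.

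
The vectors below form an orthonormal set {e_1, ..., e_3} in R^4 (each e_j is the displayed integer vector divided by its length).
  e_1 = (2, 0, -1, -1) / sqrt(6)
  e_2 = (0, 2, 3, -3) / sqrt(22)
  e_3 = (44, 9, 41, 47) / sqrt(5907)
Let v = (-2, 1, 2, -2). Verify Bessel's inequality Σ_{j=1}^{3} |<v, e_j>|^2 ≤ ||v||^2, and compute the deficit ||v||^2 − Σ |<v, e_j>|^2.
Σ |<v, e_j>|^2 = 2323/179; ||v||^2 = 13; deficit = 4/179

Write each e_j = u_j / sqrt(<u_j, u_j>) where u_j is the displayed integer vector. Then <v, e_j> = <v, u_j> / sqrt(<u_j, u_j>), so |<v, e_j>|^2 = <v, u_j>^2 / <u_j, u_j>.
Coefficients: <v, e_1> = -4/sqrt(6), <v, e_2> = 14/sqrt(22), <v, e_3> = -91/sqrt(5907).
Square and sum: Σ |<v, e_j>|^2 = 2323/179.
Compute ||v||^2 = v·v = 13.
Deficit = 13 − 2323/179 = 4/179 ≥ 0, confirming Bessel's inequality. (The deficit equals ||v − Σ <v,e_j> e_j||^2, the squared distance from v to span{e_j}.)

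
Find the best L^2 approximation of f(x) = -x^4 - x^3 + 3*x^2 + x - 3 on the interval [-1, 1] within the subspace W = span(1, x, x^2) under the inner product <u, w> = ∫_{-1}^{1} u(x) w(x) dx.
g(x) = 15*x^2/7 + 2*x/5 - 102/35

The best approximation g ∈ W is the orthogonal projection of f onto W. Writing g = a_0 + a_1 x + a_2 x^2, the coefficients solve the normal equations G · a = b where
  G_{ij} = <φ_i, φ_j> and b_i = <f, φ_i>, with φ_0 = 1, φ_1 = x, φ_2 = x^2.
G =
  [2, 0, 2/3]
  [0, 2/3, 0]
  [2/3, 0, 2/5],
b = (-22/5, 4/15, -38/35).
Solving gives a_0 = -102/35, a_1 = 2/5, a_2 = 15/7, so
  g(x) = 15*x^2/7 + 2*x/5 - 102/35.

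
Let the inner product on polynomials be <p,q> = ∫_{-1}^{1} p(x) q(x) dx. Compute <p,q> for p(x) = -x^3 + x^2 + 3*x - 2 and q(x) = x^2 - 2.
<p,q> = 86/15

Expand the product: p(x)·q(x) = -x^5 + x^4 + 5*x^3 - 4*x^2 - 6*x + 4.
∫_{-1}^{1} of each monomial x^k gives [2/(k+1) if k even, 0 if k odd]. Integrating term-by-term (or equivalently evaluating the antiderivative F(x) = -x^6/6 + x^5/5 + 5*x^4/4 - 4*x^3/3 - 3*x^2 + 4*x at the endpoints):
  F(1) − F(−1) = 19/20 − (-287/60) = 86/15.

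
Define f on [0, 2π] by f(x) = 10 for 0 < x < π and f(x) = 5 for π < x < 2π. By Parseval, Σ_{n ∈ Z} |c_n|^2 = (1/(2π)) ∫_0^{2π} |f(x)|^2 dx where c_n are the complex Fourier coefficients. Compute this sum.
Σ |c_n|^2 = 125/2

Parseval equates the L^2 energy of f (normalised by 1/(2π)) with the ℓ^2 sum of its Fourier coefficients: (1/(2π)) ∫_0^{2π} |f|^2 = Σ |c_n|^2.
Compute the left side: (1/(2π)) [∫_0^π 10^2 dx + ∫_π^{2π} 5^2 dx] = (1/(2π)) · (100π + 25π) = (100 + 25)/2 = 125/2.
So Σ_{n ∈ Z} |c_n|^2 = 125/2.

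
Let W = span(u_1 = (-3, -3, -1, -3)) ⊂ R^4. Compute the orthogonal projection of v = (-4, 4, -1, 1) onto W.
proj_W(v) = (3/14, 3/14, 1/14, 3/14)

Set up U = [u_1 | ... | u_1] ∈ R^(4×1). The projector onto W = col(U) is P = U (U^T U)^(-1) U^T.
Compute U^T U =
  [28],
and U^T v = (-2).
Solve U^T U · c = U^T v for the coefficients: c = (-1/14). The projection is proj_W(v) = U c.
Check: (v - proj_W(v)) · u_1 = 0  (should be 0).
Result: proj_W(v) = (3/14, 3/14, 1/14, 3/14).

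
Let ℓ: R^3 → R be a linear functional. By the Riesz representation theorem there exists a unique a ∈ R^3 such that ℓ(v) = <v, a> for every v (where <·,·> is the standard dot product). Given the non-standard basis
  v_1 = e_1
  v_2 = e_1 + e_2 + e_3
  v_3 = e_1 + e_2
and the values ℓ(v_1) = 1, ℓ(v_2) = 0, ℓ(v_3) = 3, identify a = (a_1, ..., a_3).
a = (1, 2, -3)

Write a = (a_1, ..., a_3) in the standard basis. For each basis vector v_i, ℓ(v_i) = <v_i, a> is a linear equation in the a_j's. Collect the n equations into a matrix system V a = ℓ, where row i of V is v_i (expressed in the standard basis). Since V is invertible (lower-triangular with 1s on the diagonal, up to permutation), solve by back-substitution:
  V =
[[1, 0, 0],
 [1, 1, 1],
 [1, 1, 0]]
  V a = (1, 0, 3)
Solving gives a = (1, 2, -3).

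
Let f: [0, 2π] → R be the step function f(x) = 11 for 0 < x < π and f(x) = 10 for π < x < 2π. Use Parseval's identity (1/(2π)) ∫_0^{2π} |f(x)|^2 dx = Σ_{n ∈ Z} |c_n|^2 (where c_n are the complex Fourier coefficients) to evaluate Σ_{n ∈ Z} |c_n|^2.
Σ |c_n|^2 = 221/2

Parseval equates the L^2 energy of f (normalised by 1/(2π)) with the ℓ^2 sum of its Fourier coefficients: (1/(2π)) ∫_0^{2π} |f|^2 = Σ |c_n|^2.
Compute the left side: (1/(2π)) [∫_0^π 11^2 dx + ∫_π^{2π} 10^2 dx] = (1/(2π)) · (121π + 100π) = (121 + 100)/2 = 221/2.
So Σ_{n ∈ Z} |c_n|^2 = 221/2.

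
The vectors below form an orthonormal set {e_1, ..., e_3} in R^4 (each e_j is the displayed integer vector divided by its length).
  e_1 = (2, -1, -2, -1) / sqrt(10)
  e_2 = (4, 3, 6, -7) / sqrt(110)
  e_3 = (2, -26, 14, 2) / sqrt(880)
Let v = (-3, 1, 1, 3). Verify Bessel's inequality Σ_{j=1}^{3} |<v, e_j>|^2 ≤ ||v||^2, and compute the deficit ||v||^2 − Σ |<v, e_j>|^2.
Σ |<v, e_j>|^2 = 99/5; ||v||^2 = 20; deficit = 1/5

Write each e_j = u_j / sqrt(<u_j, u_j>) where u_j is the displayed integer vector. Then <v, e_j> = <v, u_j> / sqrt(<u_j, u_j>), so |<v, e_j>|^2 = <v, u_j>^2 / <u_j, u_j>.
Coefficients: <v, e_1> = -12/sqrt(10), <v, e_2> = -24/sqrt(110), <v, e_3> = -12/sqrt(880).
Square and sum: Σ |<v, e_j>|^2 = 99/5.
Compute ||v||^2 = v·v = 20.
Deficit = 20 − 99/5 = 1/5 ≥ 0, confirming Bessel's inequality. (The deficit equals ||v − Σ <v,e_j> e_j||^2, the squared distance from v to span{e_j}.)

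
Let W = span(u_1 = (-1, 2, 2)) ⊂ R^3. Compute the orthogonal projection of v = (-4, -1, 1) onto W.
proj_W(v) = (-4/9, 8/9, 8/9)

Set up U = [u_1 | ... | u_1] ∈ R^(3×1). The projector onto W = col(U) is P = U (U^T U)^(-1) U^T.
Compute U^T U =
  [9],
and U^T v = (4).
Solve U^T U · c = U^T v for the coefficients: c = (4/9). The projection is proj_W(v) = U c.
Check: (v - proj_W(v)) · u_1 = 0  (should be 0).
Result: proj_W(v) = (-4/9, 8/9, 8/9).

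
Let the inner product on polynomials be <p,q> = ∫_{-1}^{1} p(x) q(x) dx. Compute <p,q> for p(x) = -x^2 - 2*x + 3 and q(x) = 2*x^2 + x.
<p,q> = 28/15

Expand the product: p(x)·q(x) = -2*x^4 - 5*x^3 + 4*x^2 + 3*x.
∫_{-1}^{1} of each monomial x^k gives [2/(k+1) if k even, 0 if k odd]. Integrating term-by-term (or equivalently evaluating the antiderivative F(x) = -2*x^5/5 - 5*x^4/4 + 4*x^3/3 + 3*x^2/2 at the endpoints):
  F(1) − F(−1) = 71/60 − (-41/60) = 28/15.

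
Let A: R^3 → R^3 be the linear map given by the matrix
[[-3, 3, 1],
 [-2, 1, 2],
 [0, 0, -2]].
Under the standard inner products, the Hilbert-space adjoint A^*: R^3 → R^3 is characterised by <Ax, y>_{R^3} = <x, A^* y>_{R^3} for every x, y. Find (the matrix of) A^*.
A^* = A^T =
[[-3, -2, 0],
 [3, 1, 0],
 [1, 2, -2]]

For real matrices with standard dot products, the defining identity <Ax, y> = <x, A^* y> gives (Ax)^T y = x^T (A^*) y, i.e. x^T A^T y = x^T (A^*) y. Since this holds for all x, y, we must have A^* = A^T. Therefore
A^* =
[[-3, -2, 0],
 [3, 1, 0],
 [1, 2, -2]].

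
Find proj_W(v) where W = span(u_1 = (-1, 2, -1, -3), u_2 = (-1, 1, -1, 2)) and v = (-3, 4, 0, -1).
proj_W(v) = (-211/101, 319/101, -211/101, -118/101)

Set up U = [u_1 | ... | u_2] ∈ R^(4×2). The projector onto W = col(U) is P = U (U^T U)^(-1) U^T.
Compute U^T U =
  [15, -2]
  [-2, 7],
and U^T v = (14, 5).
Solve U^T U · c = U^T v for the coefficients: c = (108/101, 103/101). The projection is proj_W(v) = U c.
Check: (v - proj_W(v)) · u_1 = 0  (should be 0).
Check: (v - proj_W(v)) · u_2 = 0  (should be 0).
Result: proj_W(v) = (-211/101, 319/101, -211/101, -118/101).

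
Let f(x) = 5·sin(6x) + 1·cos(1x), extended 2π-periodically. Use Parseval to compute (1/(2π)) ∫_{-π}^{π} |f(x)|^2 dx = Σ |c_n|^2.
Σ |c_n|^2 = 13

Expand |f|^2 and use orthogonality of {sin(nx), cos(mx)} on [-π, π]:
  ∫_{-π}^{π} sin(nx)^2 dx = π, ∫ cos(mx)^2 dx = π, and cross terms integrate to 0.
So ∫_{-π}^{π} f(x)^2 dx = 5^2 · π + 1^2 · π = (25 + 1)π.
Divide by 2π: (25 + 1)/2 = 13.
By Parseval, this equals Σ |c_n|^2.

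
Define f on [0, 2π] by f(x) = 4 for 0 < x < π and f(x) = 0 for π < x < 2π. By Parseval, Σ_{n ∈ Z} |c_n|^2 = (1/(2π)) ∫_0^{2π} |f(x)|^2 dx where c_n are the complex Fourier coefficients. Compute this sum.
Σ |c_n|^2 = 8

Parseval equates the L^2 energy of f (normalised by 1/(2π)) with the ℓ^2 sum of its Fourier coefficients: (1/(2π)) ∫_0^{2π} |f|^2 = Σ |c_n|^2.
Compute the left side: (1/(2π)) [∫_0^π 4^2 dx + ∫_π^{2π} 0^2 dx] = (1/(2π)) · (16π + 0π) = (16 + 0)/2 = 8.
So Σ_{n ∈ Z} |c_n|^2 = 8.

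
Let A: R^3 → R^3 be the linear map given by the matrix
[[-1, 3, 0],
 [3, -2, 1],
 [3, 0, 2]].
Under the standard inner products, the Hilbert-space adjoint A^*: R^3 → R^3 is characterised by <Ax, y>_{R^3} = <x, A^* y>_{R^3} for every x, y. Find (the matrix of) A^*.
A^* = A^T =
[[-1, 3, 3],
 [3, -2, 0],
 [0, 1, 2]]

For real matrices with standard dot products, the defining identity <Ax, y> = <x, A^* y> gives (Ax)^T y = x^T (A^*) y, i.e. x^T A^T y = x^T (A^*) y. Since this holds for all x, y, we must have A^* = A^T. Therefore
A^* =
[[-1, 3, 3],
 [3, -2, 0],
 [0, 1, 2]].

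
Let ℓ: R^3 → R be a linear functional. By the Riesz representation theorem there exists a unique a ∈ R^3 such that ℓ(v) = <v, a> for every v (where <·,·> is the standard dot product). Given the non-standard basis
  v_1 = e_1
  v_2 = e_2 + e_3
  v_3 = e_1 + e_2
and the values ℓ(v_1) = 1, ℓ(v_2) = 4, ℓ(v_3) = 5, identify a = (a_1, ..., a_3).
a = (1, 4, 0)

Write a = (a_1, ..., a_3) in the standard basis. For each basis vector v_i, ℓ(v_i) = <v_i, a> is a linear equation in the a_j's. Collect the n equations into a matrix system V a = ℓ, where row i of V is v_i (expressed in the standard basis). Since V is invertible (lower-triangular with 1s on the diagonal, up to permutation), solve by back-substitution:
  V =
[[1, 0, 0],
 [0, 1, 1],
 [1, 1, 0]]
  V a = (1, 4, 5)
Solving gives a = (1, 4, 0).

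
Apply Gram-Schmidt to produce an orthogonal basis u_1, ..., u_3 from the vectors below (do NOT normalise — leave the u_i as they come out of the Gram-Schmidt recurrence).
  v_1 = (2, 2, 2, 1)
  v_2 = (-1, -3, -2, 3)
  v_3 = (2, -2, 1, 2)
Orthogonal basis:
  u_1 = (2, 2, 2, 1)
  u_2 = (5/13, -21/13, -8/13, 48/13)
  u_3 = (124/109, -172/109, 85/109, -74/109)

Apply the Gram-Schmidt recurrence
  u_1 = v_1
  u_i = v_i − Σ_{j<i} ((v_i · u_j) / (u_j · u_j)) · u_j.

Step by step this gives:
  u_1 = (2, 2, 2, 1)
  u_2 = (5/13, -21/13, -8/13, 48/13)
  u_3 = (124/109, -172/109, 85/109, -74/109)

Orthogonality check:
  u_2 · u_1 = 0 (should be 0)
  u_3 · u_1 = 0 (should be 0)
  u_3 · u_2 = 0 (should be 0)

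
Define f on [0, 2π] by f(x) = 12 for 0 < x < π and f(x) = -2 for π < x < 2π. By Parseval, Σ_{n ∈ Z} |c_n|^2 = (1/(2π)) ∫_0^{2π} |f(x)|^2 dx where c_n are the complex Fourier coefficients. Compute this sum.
Σ |c_n|^2 = 74

Parseval equates the L^2 energy of f (normalised by 1/(2π)) with the ℓ^2 sum of its Fourier coefficients: (1/(2π)) ∫_0^{2π} |f|^2 = Σ |c_n|^2.
Compute the left side: (1/(2π)) [∫_0^π 12^2 dx + ∫_π^{2π} (-2)^2 dx] = (1/(2π)) · (144π + 4π) = (144 + 4)/2 = 74.
So Σ_{n ∈ Z} |c_n|^2 = 74.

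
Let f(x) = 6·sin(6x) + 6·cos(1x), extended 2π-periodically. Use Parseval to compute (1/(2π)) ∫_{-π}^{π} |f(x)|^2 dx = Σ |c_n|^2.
Σ |c_n|^2 = 36

Expand |f|^2 and use orthogonality of {sin(nx), cos(mx)} on [-π, π]:
  ∫_{-π}^{π} sin(nx)^2 dx = π, ∫ cos(mx)^2 dx = π, and cross terms integrate to 0.
So ∫_{-π}^{π} f(x)^2 dx = 6^2 · π + 6^2 · π = (36 + 36)π.
Divide by 2π: (36 + 36)/2 = 36.
By Parseval, this equals Σ |c_n|^2.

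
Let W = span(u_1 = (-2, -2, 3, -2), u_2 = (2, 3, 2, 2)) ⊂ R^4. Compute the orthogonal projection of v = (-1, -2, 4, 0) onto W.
proj_W(v) = (-36/29, -324/377, 1422/377, -36/29)

Set up U = [u_1 | ... | u_2] ∈ R^(4×2). The projector onto W = col(U) is P = U (U^T U)^(-1) U^T.
Compute U^T U =
  [21, -8]
  [-8, 21],
and U^T v = (18, 0).
Solve U^T U · c = U^T v for the coefficients: c = (378/377, 144/377). The projection is proj_W(v) = U c.
Check: (v - proj_W(v)) · u_1 = 0  (should be 0).
Check: (v - proj_W(v)) · u_2 = 0  (should be 0).
Result: proj_W(v) = (-36/29, -324/377, 1422/377, -36/29).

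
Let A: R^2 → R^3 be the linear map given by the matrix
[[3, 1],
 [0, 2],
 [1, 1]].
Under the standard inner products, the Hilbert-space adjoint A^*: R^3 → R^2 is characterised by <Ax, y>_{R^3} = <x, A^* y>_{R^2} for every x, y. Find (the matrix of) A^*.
A^* = A^T =
[[3, 0, 1],
 [1, 2, 1]]

For real matrices with standard dot products, the defining identity <Ax, y> = <x, A^* y> gives (Ax)^T y = x^T (A^*) y, i.e. x^T A^T y = x^T (A^*) y. Since this holds for all x, y, we must have A^* = A^T. Therefore
A^* =
[[3, 0, 1],
 [1, 2, 1]].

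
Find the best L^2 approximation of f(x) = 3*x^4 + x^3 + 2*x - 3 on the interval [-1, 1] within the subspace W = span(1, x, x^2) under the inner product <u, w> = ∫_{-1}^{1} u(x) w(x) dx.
g(x) = 18*x^2/7 + 13*x/5 - 114/35

The best approximation g ∈ W is the orthogonal projection of f onto W. Writing g = a_0 + a_1 x + a_2 x^2, the coefficients solve the normal equations G · a = b where
  G_{ij} = <φ_i, φ_j> and b_i = <f, φ_i>, with φ_0 = 1, φ_1 = x, φ_2 = x^2.
G =
  [2, 0, 2/3]
  [0, 2/3, 0]
  [2/3, 0, 2/5],
b = (-24/5, 26/15, -8/7).
Solving gives a_0 = -114/35, a_1 = 13/5, a_2 = 18/7, so
  g(x) = 18*x^2/7 + 13*x/5 - 114/35.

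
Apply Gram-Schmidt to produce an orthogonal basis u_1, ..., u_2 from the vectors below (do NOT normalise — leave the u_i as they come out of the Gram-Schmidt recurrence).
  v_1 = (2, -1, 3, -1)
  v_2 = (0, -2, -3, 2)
Orthogonal basis:
  u_1 = (2, -1, 3, -1)
  u_2 = (6/5, -13/5, -6/5, 7/5)

Apply the Gram-Schmidt recurrence
  u_1 = v_1
  u_i = v_i − Σ_{j<i} ((v_i · u_j) / (u_j · u_j)) · u_j.

Step by step this gives:
  u_1 = (2, -1, 3, -1)
  u_2 = (6/5, -13/5, -6/5, 7/5)

Orthogonality check:
  u_2 · u_1 = 0 (should be 0)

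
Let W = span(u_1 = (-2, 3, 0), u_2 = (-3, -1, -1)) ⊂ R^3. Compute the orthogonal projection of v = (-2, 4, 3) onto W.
proj_W(v) = (-175/134, 299/67, 61/134)

Set up U = [u_1 | ... | u_2] ∈ R^(3×2). The projector onto W = col(U) is P = U (U^T U)^(-1) U^T.
Compute U^T U =
  [13, 3]
  [3, 11],
and U^T v = (16, -1).
Solve U^T U · c = U^T v for the coefficients: c = (179/134, -61/134). The projection is proj_W(v) = U c.
Check: (v - proj_W(v)) · u_1 = 0  (should be 0).
Check: (v - proj_W(v)) · u_2 = 0  (should be 0).
Result: proj_W(v) = (-175/134, 299/67, 61/134).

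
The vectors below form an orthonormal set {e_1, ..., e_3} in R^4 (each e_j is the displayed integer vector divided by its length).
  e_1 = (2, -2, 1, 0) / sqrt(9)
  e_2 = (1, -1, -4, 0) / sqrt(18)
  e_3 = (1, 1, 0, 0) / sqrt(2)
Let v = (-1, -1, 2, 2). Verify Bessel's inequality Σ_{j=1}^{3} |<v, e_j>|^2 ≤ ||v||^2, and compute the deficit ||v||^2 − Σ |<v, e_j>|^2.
Σ |<v, e_j>|^2 = 6; ||v||^2 = 10; deficit = 4

Write each e_j = u_j / sqrt(<u_j, u_j>) where u_j is the displayed integer vector. Then <v, e_j> = <v, u_j> / sqrt(<u_j, u_j>), so |<v, e_j>|^2 = <v, u_j>^2 / <u_j, u_j>.
Coefficients: <v, e_1> = 2/sqrt(9), <v, e_2> = -8/sqrt(18), <v, e_3> = -2/sqrt(2).
Square and sum: Σ |<v, e_j>|^2 = 6.
Compute ||v||^2 = v·v = 10.
Deficit = 10 − 6 = 4 ≥ 0, confirming Bessel's inequality. (The deficit equals ||v − Σ <v,e_j> e_j||^2, the squared distance from v to span{e_j}.)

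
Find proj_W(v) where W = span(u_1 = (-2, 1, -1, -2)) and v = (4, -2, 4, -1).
proj_W(v) = (12/5, -6/5, 6/5, 12/5)

Set up U = [u_1 | ... | u_1] ∈ R^(4×1). The projector onto W = col(U) is P = U (U^T U)^(-1) U^T.
Compute U^T U =
  [10],
and U^T v = (-12).
Solve U^T U · c = U^T v for the coefficients: c = (-6/5). The projection is proj_W(v) = U c.
Check: (v - proj_W(v)) · u_1 = 0  (should be 0).
Result: proj_W(v) = (12/5, -6/5, 6/5, 12/5).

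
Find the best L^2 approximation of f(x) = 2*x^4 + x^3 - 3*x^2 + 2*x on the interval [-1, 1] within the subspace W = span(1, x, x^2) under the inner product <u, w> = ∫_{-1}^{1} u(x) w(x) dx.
g(x) = -9*x^2/7 + 13*x/5 - 6/35

The best approximation g ∈ W is the orthogonal projection of f onto W. Writing g = a_0 + a_1 x + a_2 x^2, the coefficients solve the normal equations G · a = b where
  G_{ij} = <φ_i, φ_j> and b_i = <f, φ_i>, with φ_0 = 1, φ_1 = x, φ_2 = x^2.
G =
  [2, 0, 2/3]
  [0, 2/3, 0]
  [2/3, 0, 2/5],
b = (-6/5, 26/15, -22/35).
Solving gives a_0 = -6/35, a_1 = 13/5, a_2 = -9/7, so
  g(x) = -9*x^2/7 + 13*x/5 - 6/35.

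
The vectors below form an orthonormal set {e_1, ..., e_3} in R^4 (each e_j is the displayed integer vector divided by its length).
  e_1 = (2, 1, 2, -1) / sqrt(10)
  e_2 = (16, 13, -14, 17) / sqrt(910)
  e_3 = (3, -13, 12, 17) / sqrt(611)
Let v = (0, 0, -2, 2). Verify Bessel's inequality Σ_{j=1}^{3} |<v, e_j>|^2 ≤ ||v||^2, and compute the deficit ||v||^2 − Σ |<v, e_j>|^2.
Σ |<v, e_j>|^2 = 2628/329; ||v||^2 = 8; deficit = 4/329

Write each e_j = u_j / sqrt(<u_j, u_j>) where u_j is the displayed integer vector. Then <v, e_j> = <v, u_j> / sqrt(<u_j, u_j>), so |<v, e_j>|^2 = <v, u_j>^2 / <u_j, u_j>.
Coefficients: <v, e_1> = -6/sqrt(10), <v, e_2> = 62/sqrt(910), <v, e_3> = 10/sqrt(611).
Square and sum: Σ |<v, e_j>|^2 = 2628/329.
Compute ||v||^2 = v·v = 8.
Deficit = 8 − 2628/329 = 4/329 ≥ 0, confirming Bessel's inequality. (The deficit equals ||v − Σ <v,e_j> e_j||^2, the squared distance from v to span{e_j}.)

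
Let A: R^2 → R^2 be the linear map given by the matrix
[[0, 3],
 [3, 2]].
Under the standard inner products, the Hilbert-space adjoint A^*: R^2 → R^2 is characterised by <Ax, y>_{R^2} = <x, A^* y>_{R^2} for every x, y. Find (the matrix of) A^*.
A^* = A^T =
[[0, 3],
 [3, 2]]

For real matrices with standard dot products, the defining identity <Ax, y> = <x, A^* y> gives (Ax)^T y = x^T (A^*) y, i.e. x^T A^T y = x^T (A^*) y. Since this holds for all x, y, we must have A^* = A^T. Therefore
A^* =
[[0, 3],
 [3, 2]].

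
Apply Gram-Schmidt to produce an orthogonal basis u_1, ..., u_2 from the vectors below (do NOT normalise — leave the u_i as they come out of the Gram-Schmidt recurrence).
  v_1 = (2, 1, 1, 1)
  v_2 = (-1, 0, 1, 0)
Orthogonal basis:
  u_1 = (2, 1, 1, 1)
  u_2 = (-5/7, 1/7, 8/7, 1/7)

Apply the Gram-Schmidt recurrence
  u_1 = v_1
  u_i = v_i − Σ_{j<i} ((v_i · u_j) / (u_j · u_j)) · u_j.

Step by step this gives:
  u_1 = (2, 1, 1, 1)
  u_2 = (-5/7, 1/7, 8/7, 1/7)

Orthogonality check:
  u_2 · u_1 = 0 (should be 0)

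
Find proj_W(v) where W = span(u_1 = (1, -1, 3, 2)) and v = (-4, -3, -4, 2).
proj_W(v) = (-3/5, 3/5, -9/5, -6/5)

Set up U = [u_1 | ... | u_1] ∈ R^(4×1). The projector onto W = col(U) is P = U (U^T U)^(-1) U^T.
Compute U^T U =
  [15],
and U^T v = (-9).
Solve U^T U · c = U^T v for the coefficients: c = (-3/5). The projection is proj_W(v) = U c.
Check: (v - proj_W(v)) · u_1 = 0  (should be 0).
Result: proj_W(v) = (-3/5, 3/5, -9/5, -6/5).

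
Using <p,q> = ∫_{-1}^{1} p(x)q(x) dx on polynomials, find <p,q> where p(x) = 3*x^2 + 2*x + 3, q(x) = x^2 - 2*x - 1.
<p,q> = -112/15

Expand the product: p(x)·q(x) = 3*x^4 - 4*x^3 - 4*x^2 - 8*x - 3.
∫_{-1}^{1} of each monomial x^k gives [2/(k+1) if k even, 0 if k odd]. Integrating term-by-term (or equivalently evaluating the antiderivative F(x) = 3*x^5/5 - x^4 - 4*x^3/3 - 4*x^2 - 3*x at the endpoints):
  F(1) − F(−1) = -131/15 − (-19/15) = -112/15.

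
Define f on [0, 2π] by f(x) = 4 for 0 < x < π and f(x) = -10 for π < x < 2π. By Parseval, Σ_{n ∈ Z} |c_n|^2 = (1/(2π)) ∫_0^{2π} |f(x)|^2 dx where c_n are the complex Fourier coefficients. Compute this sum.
Σ |c_n|^2 = 58

Parseval equates the L^2 energy of f (normalised by 1/(2π)) with the ℓ^2 sum of its Fourier coefficients: (1/(2π)) ∫_0^{2π} |f|^2 = Σ |c_n|^2.
Compute the left side: (1/(2π)) [∫_0^π 4^2 dx + ∫_π^{2π} (-10)^2 dx] = (1/(2π)) · (16π + 100π) = (16 + 100)/2 = 58.
So Σ_{n ∈ Z} |c_n|^2 = 58.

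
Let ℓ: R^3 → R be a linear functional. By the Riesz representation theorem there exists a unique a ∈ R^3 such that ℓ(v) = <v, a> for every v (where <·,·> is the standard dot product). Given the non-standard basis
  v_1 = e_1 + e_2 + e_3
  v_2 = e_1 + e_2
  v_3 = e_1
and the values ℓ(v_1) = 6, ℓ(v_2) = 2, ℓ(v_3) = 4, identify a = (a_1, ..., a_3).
a = (4, -2, 4)

Write a = (a_1, ..., a_3) in the standard basis. For each basis vector v_i, ℓ(v_i) = <v_i, a> is a linear equation in the a_j's. Collect the n equations into a matrix system V a = ℓ, where row i of V is v_i (expressed in the standard basis). Since V is invertible (lower-triangular with 1s on the diagonal, up to permutation), solve by back-substitution:
  V =
[[1, 1, 1],
 [1, 1, 0],
 [1, 0, 0]]
  V a = (6, 2, 4)
Solving gives a = (4, -2, 4).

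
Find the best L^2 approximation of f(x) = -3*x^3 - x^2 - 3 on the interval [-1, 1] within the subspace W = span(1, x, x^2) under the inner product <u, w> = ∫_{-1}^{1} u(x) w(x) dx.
g(x) = -x^2 - 9*x/5 - 3

The best approximation g ∈ W is the orthogonal projection of f onto W. Writing g = a_0 + a_1 x + a_2 x^2, the coefficients solve the normal equations G · a = b where
  G_{ij} = <φ_i, φ_j> and b_i = <f, φ_i>, with φ_0 = 1, φ_1 = x, φ_2 = x^2.
G =
  [2, 0, 2/3]
  [0, 2/3, 0]
  [2/3, 0, 2/5],
b = (-20/3, -6/5, -12/5).
Solving gives a_0 = -3, a_1 = -9/5, a_2 = -1, so
  g(x) = -x^2 - 9*x/5 - 3.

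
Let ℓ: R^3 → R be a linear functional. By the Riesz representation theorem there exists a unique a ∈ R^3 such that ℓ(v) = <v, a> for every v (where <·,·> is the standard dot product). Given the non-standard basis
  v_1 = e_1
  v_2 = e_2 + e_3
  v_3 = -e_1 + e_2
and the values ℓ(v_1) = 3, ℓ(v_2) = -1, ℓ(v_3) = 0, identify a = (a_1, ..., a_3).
a = (3, 3, -4)

Write a = (a_1, ..., a_3) in the standard basis. For each basis vector v_i, ℓ(v_i) = <v_i, a> is a linear equation in the a_j's. Collect the n equations into a matrix system V a = ℓ, where row i of V is v_i (expressed in the standard basis). Since V is invertible (lower-triangular with 1s on the diagonal, up to permutation), solve by back-substitution:
  V =
[[1, 0, 0],
 [0, 1, 1],
 [-1, 1, 0]]
  V a = (3, -1, 0)
Solving gives a = (3, 3, -4).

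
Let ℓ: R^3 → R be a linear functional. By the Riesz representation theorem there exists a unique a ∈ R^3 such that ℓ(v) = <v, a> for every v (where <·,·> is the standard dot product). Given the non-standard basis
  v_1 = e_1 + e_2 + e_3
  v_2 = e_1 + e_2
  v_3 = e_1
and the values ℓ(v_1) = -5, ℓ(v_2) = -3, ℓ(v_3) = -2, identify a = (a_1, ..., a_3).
a = (-2, -1, -2)

Write a = (a_1, ..., a_3) in the standard basis. For each basis vector v_i, ℓ(v_i) = <v_i, a> is a linear equation in the a_j's. Collect the n equations into a matrix system V a = ℓ, where row i of V is v_i (expressed in the standard basis). Since V is invertible (lower-triangular with 1s on the diagonal, up to permutation), solve by back-substitution:
  V =
[[1, 1, 1],
 [1, 1, 0],
 [1, 0, 0]]
  V a = (-5, -3, -2)
Solving gives a = (-2, -1, -2).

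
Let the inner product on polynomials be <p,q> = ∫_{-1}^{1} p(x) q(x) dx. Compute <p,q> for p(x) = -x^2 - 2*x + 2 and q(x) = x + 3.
<p,q> = 26/3

Expand the product: p(x)·q(x) = -x^3 - 5*x^2 - 4*x + 6.
∫_{-1}^{1} of each monomial x^k gives [2/(k+1) if k even, 0 if k odd]. Integrating term-by-term (or equivalently evaluating the antiderivative F(x) = -x^4/4 - 5*x^3/3 - 2*x^2 + 6*x at the endpoints):
  F(1) − F(−1) = 25/12 − (-79/12) = 26/3.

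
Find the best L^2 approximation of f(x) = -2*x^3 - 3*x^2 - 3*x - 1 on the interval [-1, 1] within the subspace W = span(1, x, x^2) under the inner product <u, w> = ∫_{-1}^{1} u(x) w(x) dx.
g(x) = -3*x^2 - 21*x/5 - 1

The best approximation g ∈ W is the orthogonal projection of f onto W. Writing g = a_0 + a_1 x + a_2 x^2, the coefficients solve the normal equations G · a = b where
  G_{ij} = <φ_i, φ_j> and b_i = <f, φ_i>, with φ_0 = 1, φ_1 = x, φ_2 = x^2.
G =
  [2, 0, 2/3]
  [0, 2/3, 0]
  [2/3, 0, 2/5],
b = (-4, -14/5, -28/15).
Solving gives a_0 = -1, a_1 = -21/5, a_2 = -3, so
  g(x) = -3*x^2 - 21*x/5 - 1.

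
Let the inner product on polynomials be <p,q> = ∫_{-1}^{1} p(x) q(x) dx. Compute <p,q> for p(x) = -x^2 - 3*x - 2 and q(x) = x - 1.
<p,q> = 8/3

Expand the product: p(x)·q(x) = -x^3 - 2*x^2 + x + 2.
∫_{-1}^{1} of each monomial x^k gives [2/(k+1) if k even, 0 if k odd]. Integrating term-by-term (or equivalently evaluating the antiderivative F(x) = -x^4/4 - 2*x^3/3 + x^2/2 + 2*x at the endpoints):
  F(1) − F(−1) = 19/12 − (-13/12) = 8/3.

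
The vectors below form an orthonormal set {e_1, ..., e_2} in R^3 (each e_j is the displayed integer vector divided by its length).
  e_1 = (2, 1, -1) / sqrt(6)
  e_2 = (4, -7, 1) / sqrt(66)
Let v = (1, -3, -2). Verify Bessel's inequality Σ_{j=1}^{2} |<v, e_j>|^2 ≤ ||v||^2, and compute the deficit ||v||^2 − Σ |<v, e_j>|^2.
Σ |<v, e_j>|^2 = 90/11; ||v||^2 = 14; deficit = 64/11

Write each e_j = u_j / sqrt(<u_j, u_j>) where u_j is the displayed integer vector. Then <v, e_j> = <v, u_j> / sqrt(<u_j, u_j>), so |<v, e_j>|^2 = <v, u_j>^2 / <u_j, u_j>.
Coefficients: <v, e_1> = 1/sqrt(6), <v, e_2> = 23/sqrt(66).
Square and sum: Σ |<v, e_j>|^2 = 90/11.
Compute ||v||^2 = v·v = 14.
Deficit = 14 − 90/11 = 64/11 ≥ 0, confirming Bessel's inequality. (The deficit equals ||v − Σ <v,e_j> e_j||^2, the squared distance from v to span{e_j}.)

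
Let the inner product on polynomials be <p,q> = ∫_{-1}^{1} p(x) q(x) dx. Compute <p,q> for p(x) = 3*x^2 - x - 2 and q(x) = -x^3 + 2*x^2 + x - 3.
<p,q> = 82/15

Expand the product: p(x)·q(x) = -3*x^5 + 7*x^4 + 3*x^3 - 14*x^2 + x + 6.
∫_{-1}^{1} of each monomial x^k gives [2/(k+1) if k even, 0 if k odd]. Integrating term-by-term (or equivalently evaluating the antiderivative F(x) = -x^6/2 + 7*x^5/5 + 3*x^4/4 - 14*x^3/3 + x^2/2 + 6*x at the endpoints):
  F(1) − F(−1) = 209/60 − (-119/60) = 82/15.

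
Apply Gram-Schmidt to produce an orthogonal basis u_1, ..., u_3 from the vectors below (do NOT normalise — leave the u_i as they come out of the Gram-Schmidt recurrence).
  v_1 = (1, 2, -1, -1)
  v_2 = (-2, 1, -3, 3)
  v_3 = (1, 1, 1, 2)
Orthogonal basis:
  u_1 = (1, 2, -1, -1)
  u_2 = (-2, 1, -3, 3)
  u_3 = (27/23, 21/23, 29/23, 40/23)

Apply the Gram-Schmidt recurrence
  u_1 = v_1
  u_i = v_i − Σ_{j<i} ((v_i · u_j) / (u_j · u_j)) · u_j.

Step by step this gives:
  u_1 = (1, 2, -1, -1)
  u_2 = (-2, 1, -3, 3)
  u_3 = (27/23, 21/23, 29/23, 40/23)

Orthogonality check:
  u_2 · u_1 = 0 (should be 0)
  u_3 · u_1 = 0 (should be 0)
  u_3 · u_2 = 0 (should be 0)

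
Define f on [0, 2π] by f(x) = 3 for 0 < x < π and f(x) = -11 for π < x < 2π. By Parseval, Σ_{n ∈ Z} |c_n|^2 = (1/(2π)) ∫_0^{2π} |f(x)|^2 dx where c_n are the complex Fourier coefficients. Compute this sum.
Σ |c_n|^2 = 65

Parseval equates the L^2 energy of f (normalised by 1/(2π)) with the ℓ^2 sum of its Fourier coefficients: (1/(2π)) ∫_0^{2π} |f|^2 = Σ |c_n|^2.
Compute the left side: (1/(2π)) [∫_0^π 3^2 dx + ∫_π^{2π} (-11)^2 dx] = (1/(2π)) · (9π + 121π) = (9 + 121)/2 = 65.
So Σ_{n ∈ Z} |c_n|^2 = 65.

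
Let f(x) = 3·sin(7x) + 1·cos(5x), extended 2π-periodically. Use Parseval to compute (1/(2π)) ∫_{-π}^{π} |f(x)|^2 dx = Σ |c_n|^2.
Σ |c_n|^2 = 5

Expand |f|^2 and use orthogonality of {sin(nx), cos(mx)} on [-π, π]:
  ∫_{-π}^{π} sin(nx)^2 dx = π, ∫ cos(mx)^2 dx = π, and cross terms integrate to 0.
So ∫_{-π}^{π} f(x)^2 dx = 3^2 · π + 1^2 · π = (9 + 1)π.
Divide by 2π: (9 + 1)/2 = 5.
By Parseval, this equals Σ |c_n|^2.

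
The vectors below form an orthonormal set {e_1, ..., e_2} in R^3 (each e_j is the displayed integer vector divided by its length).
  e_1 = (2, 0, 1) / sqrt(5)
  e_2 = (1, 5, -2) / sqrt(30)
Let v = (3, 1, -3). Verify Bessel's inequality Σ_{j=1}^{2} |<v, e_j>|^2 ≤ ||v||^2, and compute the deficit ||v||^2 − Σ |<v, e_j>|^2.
Σ |<v, e_j>|^2 = 25/3; ||v||^2 = 19; deficit = 32/3

Write each e_j = u_j / sqrt(<u_j, u_j>) where u_j is the displayed integer vector. Then <v, e_j> = <v, u_j> / sqrt(<u_j, u_j>), so |<v, e_j>|^2 = <v, u_j>^2 / <u_j, u_j>.
Coefficients: <v, e_1> = 3/sqrt(5), <v, e_2> = 14/sqrt(30).
Square and sum: Σ |<v, e_j>|^2 = 25/3.
Compute ||v||^2 = v·v = 19.
Deficit = 19 − 25/3 = 32/3 ≥ 0, confirming Bessel's inequality. (The deficit equals ||v − Σ <v,e_j> e_j||^2, the squared distance from v to span{e_j}.)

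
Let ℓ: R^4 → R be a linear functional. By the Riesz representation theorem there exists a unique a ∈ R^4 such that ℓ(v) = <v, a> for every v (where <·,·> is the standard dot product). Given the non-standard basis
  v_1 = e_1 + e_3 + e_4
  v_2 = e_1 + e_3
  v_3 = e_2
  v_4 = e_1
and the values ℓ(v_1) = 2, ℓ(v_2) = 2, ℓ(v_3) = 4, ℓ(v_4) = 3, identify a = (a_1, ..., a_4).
a = (3, 4, -1, 0)

Write a = (a_1, ..., a_4) in the standard basis. For each basis vector v_i, ℓ(v_i) = <v_i, a> is a linear equation in the a_j's. Collect the n equations into a matrix system V a = ℓ, where row i of V is v_i (expressed in the standard basis). Since V is invertible (lower-triangular with 1s on the diagonal, up to permutation), solve by back-substitution:
  V =
[[1, 0, 1, 1],
 [1, 0, 1, 0],
 [0, 1, 0, 0],
 [1, 0, 0, 0]]
  V a = (2, 2, 4, 3)
Solving gives a = (3, 4, -1, 0).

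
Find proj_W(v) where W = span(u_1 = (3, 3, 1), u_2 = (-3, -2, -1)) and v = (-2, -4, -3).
proj_W(v) = (-27/10, -4, -9/10)

Set up U = [u_1 | ... | u_2] ∈ R^(3×2). The projector onto W = col(U) is P = U (U^T U)^(-1) U^T.
Compute U^T U =
  [19, -16]
  [-16, 14],
and U^T v = (-21, 17).
Solve U^T U · c = U^T v for the coefficients: c = (-11/5, -13/10). The projection is proj_W(v) = U c.
Check: (v - proj_W(v)) · u_1 = 0  (should be 0).
Check: (v - proj_W(v)) · u_2 = 0  (should be 0).
Result: proj_W(v) = (-27/10, -4, -9/10).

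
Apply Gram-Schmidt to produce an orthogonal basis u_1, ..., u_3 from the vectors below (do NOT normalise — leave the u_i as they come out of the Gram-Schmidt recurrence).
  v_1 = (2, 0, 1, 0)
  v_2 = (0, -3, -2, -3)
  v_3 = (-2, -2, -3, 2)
Orthogonal basis:
  u_1 = (2, 0, 1, 0)
  u_2 = (4/5, -3, -8/5, -3)
  u_3 = (36/53, -82/53, -72/53, 130/53)

Apply the Gram-Schmidt recurrence
  u_1 = v_1
  u_i = v_i − Σ_{j<i} ((v_i · u_j) / (u_j · u_j)) · u_j.

Step by step this gives:
  u_1 = (2, 0, 1, 0)
  u_2 = (4/5, -3, -8/5, -3)
  u_3 = (36/53, -82/53, -72/53, 130/53)

Orthogonality check:
  u_2 · u_1 = 0 (should be 0)
  u_3 · u_1 = 0 (should be 0)
  u_3 · u_2 = 0 (should be 0)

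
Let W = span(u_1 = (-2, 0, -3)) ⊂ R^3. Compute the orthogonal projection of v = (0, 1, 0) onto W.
proj_W(v) = (0, 0, 0)

Set up U = [u_1 | ... | u_1] ∈ R^(3×1). The projector onto W = col(U) is P = U (U^T U)^(-1) U^T.
Compute U^T U =
  [13],
and U^T v = (0).
Solve U^T U · c = U^T v for the coefficients: c = (0). The projection is proj_W(v) = U c.
Check: (v - proj_W(v)) · u_1 = 0  (should be 0).
Result: proj_W(v) = (0, 0, 0).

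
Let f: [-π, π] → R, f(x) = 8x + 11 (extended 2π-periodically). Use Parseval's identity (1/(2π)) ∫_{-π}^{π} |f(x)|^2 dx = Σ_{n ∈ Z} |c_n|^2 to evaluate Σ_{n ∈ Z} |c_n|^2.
Σ |c_n|^2 = 64π^2/3 + 121

Expand and integrate term by term over [-π, π]:
  ∫ (8x)^2 dx = 64·(2π^3/3); ∫ 2·8·(11)·x dx = 0 (odd integrand); ∫ 11^2 dx = 121·2π.
So (1/(2π)) ∫_{-π}^{π} (8x + 11)^2 dx = 64π^2/3 + 121 = 64π^2/3 + 121.
Parseval ⇒ Σ |c_n|^2 = 64π^2/3 + 121.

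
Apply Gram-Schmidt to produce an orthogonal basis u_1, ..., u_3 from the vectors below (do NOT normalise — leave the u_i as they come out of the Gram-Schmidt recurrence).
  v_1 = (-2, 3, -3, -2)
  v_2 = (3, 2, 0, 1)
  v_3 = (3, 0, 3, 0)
Orthogonal basis:
  u_1 = (-2, 3, -3, -2)
  u_2 = (37/13, 29/13, -3/13, 11/13)
  u_3 = (7/30, 7/15, 7/5, -49/30)

Apply the Gram-Schmidt recurrence
  u_1 = v_1
  u_i = v_i − Σ_{j<i} ((v_i · u_j) / (u_j · u_j)) · u_j.

Step by step this gives:
  u_1 = (-2, 3, -3, -2)
  u_2 = (37/13, 29/13, -3/13, 11/13)
  u_3 = (7/30, 7/15, 7/5, -49/30)

Orthogonality check:
  u_2 · u_1 = 0 (should be 0)
  u_3 · u_1 = 0 (should be 0)
  u_3 · u_2 = 0 (should be 0)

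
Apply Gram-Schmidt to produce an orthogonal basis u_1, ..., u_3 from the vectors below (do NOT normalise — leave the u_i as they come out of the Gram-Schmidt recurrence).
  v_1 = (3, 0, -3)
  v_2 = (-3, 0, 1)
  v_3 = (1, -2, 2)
Orthogonal basis:
  u_1 = (3, 0, -3)
  u_2 = (-1, 0, -1)
  u_3 = (0, -2, 0)

Apply the Gram-Schmidt recurrence
  u_1 = v_1
  u_i = v_i − Σ_{j<i} ((v_i · u_j) / (u_j · u_j)) · u_j.

Step by step this gives:
  u_1 = (3, 0, -3)
  u_2 = (-1, 0, -1)
  u_3 = (0, -2, 0)

Orthogonality check:
  u_2 · u_1 = 0 (should be 0)
  u_3 · u_1 = 0 (should be 0)
  u_3 · u_2 = 0 (should be 0)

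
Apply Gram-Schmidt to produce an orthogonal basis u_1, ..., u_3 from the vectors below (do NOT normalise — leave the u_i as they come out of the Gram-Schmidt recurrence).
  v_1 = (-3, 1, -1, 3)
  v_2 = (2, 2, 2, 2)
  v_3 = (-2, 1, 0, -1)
Orthogonal basis:
  u_1 = (-3, 1, -1, 3)
  u_2 = (2, 2, 2, 2)
  u_3 = (-9/10, 13/10, 7/10, -11/10)

Apply the Gram-Schmidt recurrence
  u_1 = v_1
  u_i = v_i − Σ_{j<i} ((v_i · u_j) / (u_j · u_j)) · u_j.

Step by step this gives:
  u_1 = (-3, 1, -1, 3)
  u_2 = (2, 2, 2, 2)
  u_3 = (-9/10, 13/10, 7/10, -11/10)

Orthogonality check:
  u_2 · u_1 = 0 (should be 0)
  u_3 · u_1 = 0 (should be 0)
  u_3 · u_2 = 0 (should be 0)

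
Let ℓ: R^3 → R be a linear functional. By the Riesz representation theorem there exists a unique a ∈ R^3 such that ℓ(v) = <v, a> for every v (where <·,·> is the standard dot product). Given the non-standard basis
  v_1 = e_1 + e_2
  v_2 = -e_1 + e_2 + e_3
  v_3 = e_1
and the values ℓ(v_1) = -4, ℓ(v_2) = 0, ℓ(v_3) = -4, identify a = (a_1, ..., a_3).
a = (-4, 0, -4)

Write a = (a_1, ..., a_3) in the standard basis. For each basis vector v_i, ℓ(v_i) = <v_i, a> is a linear equation in the a_j's. Collect the n equations into a matrix system V a = ℓ, where row i of V is v_i (expressed in the standard basis). Since V is invertible (lower-triangular with 1s on the diagonal, up to permutation), solve by back-substitution:
  V =
[[1, 1, 0],
 [-1, 1, 1],
 [1, 0, 0]]
  V a = (-4, 0, -4)
Solving gives a = (-4, 0, -4).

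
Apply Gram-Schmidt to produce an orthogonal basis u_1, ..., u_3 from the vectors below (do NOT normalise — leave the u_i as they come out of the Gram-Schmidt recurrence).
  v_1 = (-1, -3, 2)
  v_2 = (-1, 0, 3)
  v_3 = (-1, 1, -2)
Orthogonal basis:
  u_1 = (-1, -3, 2)
  u_2 = (-1/2, 3/2, 2)
  u_3 = (-144/91, 16/91, -48/91)

Apply the Gram-Schmidt recurrence
  u_1 = v_1
  u_i = v_i − Σ_{j<i} ((v_i · u_j) / (u_j · u_j)) · u_j.

Step by step this gives:
  u_1 = (-1, -3, 2)
  u_2 = (-1/2, 3/2, 2)
  u_3 = (-144/91, 16/91, -48/91)

Orthogonality check:
  u_2 · u_1 = 0 (should be 0)
  u_3 · u_1 = 0 (should be 0)
  u_3 · u_2 = 0 (should be 0)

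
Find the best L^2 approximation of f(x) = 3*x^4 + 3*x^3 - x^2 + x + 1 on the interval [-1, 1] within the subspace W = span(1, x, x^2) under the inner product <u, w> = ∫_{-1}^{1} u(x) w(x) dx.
g(x) = 11*x^2/7 + 14*x/5 + 26/35

The best approximation g ∈ W is the orthogonal projection of f onto W. Writing g = a_0 + a_1 x + a_2 x^2, the coefficients solve the normal equations G · a = b where
  G_{ij} = <φ_i, φ_j> and b_i = <f, φ_i>, with φ_0 = 1, φ_1 = x, φ_2 = x^2.
G =
  [2, 0, 2/3]
  [0, 2/3, 0]
  [2/3, 0, 2/5],
b = (38/15, 28/15, 118/105).
Solving gives a_0 = 26/35, a_1 = 14/5, a_2 = 11/7, so
  g(x) = 11*x^2/7 + 14*x/5 + 26/35.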